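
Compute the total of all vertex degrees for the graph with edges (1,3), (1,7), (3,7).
6 (handshake: sum of degrees = 2|E| = 2 x 3 = 6)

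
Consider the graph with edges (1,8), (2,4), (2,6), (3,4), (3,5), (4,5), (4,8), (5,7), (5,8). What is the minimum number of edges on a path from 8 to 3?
2 (path: 8 -> 5 -> 3, 2 edges)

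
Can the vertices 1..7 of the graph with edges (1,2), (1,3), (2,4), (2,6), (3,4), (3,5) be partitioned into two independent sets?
Yes. Partition: {1, 4, 5, 6, 7}, {2, 3}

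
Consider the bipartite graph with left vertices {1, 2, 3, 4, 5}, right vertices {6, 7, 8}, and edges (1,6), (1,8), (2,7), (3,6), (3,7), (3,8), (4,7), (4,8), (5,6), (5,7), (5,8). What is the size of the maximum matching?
3 (matching: (1,8), (2,7), (3,6); upper bound min(|L|,|R|) = min(5,3) = 3)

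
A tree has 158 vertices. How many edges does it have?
157 (A tree on V vertices has V - 1 edges, so 158 - 1 = 157)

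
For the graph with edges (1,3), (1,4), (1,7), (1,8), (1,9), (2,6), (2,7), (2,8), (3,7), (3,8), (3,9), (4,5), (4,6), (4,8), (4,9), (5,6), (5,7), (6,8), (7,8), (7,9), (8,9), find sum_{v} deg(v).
42 (handshake: sum of degrees = 2|E| = 2 x 21 = 42)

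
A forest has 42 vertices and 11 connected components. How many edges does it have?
31 (Each of the 11 component trees on V_i vertices has V_i - 1 edges; summing gives V - C = 42 - 11 = 31)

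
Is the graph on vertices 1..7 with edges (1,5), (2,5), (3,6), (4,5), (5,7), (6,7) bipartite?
Yes. Partition: {1, 2, 3, 4, 7}, {5, 6}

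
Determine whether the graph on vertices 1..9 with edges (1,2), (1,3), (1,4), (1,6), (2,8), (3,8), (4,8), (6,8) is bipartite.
Yes. Partition: {1, 5, 7, 8, 9}, {2, 3, 4, 6}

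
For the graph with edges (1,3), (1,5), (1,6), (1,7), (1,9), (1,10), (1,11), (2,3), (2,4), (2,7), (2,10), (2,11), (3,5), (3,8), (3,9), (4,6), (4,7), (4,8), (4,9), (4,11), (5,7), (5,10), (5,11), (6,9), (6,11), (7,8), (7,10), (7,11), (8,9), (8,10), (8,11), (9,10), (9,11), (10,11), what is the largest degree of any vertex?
9 (attained at vertex 11)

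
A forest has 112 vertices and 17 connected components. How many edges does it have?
95 (Each of the 17 component trees on V_i vertices has V_i - 1 edges; summing gives V - C = 112 - 17 = 95)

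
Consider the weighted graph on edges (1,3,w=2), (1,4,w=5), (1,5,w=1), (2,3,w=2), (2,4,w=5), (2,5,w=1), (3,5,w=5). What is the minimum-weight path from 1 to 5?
1 (path: 1 -> 5; weights 1 = 1)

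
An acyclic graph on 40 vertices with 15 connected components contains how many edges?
25 (Each of the 15 component trees on V_i vertices has V_i - 1 edges; summing gives V - C = 40 - 15 = 25)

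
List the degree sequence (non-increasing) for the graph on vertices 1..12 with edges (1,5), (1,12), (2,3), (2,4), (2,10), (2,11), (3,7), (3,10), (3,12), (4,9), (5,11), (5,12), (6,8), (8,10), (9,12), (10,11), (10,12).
[5, 5, 4, 4, 3, 3, 2, 2, 2, 2, 1, 1] (degrees: deg(1)=2, deg(2)=4, deg(3)=4, deg(4)=2, deg(5)=3, deg(6)=1, deg(7)=1, deg(8)=2, deg(9)=2, deg(10)=5, deg(11)=3, deg(12)=5)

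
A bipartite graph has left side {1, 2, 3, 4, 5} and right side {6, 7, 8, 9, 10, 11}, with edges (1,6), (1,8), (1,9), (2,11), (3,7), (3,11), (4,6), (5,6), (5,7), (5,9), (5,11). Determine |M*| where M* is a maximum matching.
5 (matching: (1,8), (2,11), (3,7), (4,6), (5,9); upper bound min(|L|,|R|) = min(5,6) = 5)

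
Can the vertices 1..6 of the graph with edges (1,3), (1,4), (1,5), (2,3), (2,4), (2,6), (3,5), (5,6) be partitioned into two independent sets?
No (odd cycle of length 3: 5 -> 1 -> 3 -> 5)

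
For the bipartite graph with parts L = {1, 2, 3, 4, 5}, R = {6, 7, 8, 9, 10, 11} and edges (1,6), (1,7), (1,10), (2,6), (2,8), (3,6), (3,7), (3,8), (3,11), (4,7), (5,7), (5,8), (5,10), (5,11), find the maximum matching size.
5 (matching: (1,10), (2,8), (3,6), (4,7), (5,11); upper bound min(|L|,|R|) = min(5,6) = 5)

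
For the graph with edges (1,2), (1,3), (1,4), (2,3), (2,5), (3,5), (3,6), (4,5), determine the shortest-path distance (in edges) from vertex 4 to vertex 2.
2 (path: 4 -> 1 -> 2, 2 edges)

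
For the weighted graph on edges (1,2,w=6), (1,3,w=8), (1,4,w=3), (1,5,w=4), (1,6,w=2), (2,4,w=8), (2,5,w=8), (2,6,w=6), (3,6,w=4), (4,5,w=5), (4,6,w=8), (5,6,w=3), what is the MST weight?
18 (MST edges: (1,2,w=6), (1,4,w=3), (1,6,w=2), (3,6,w=4), (5,6,w=3); sum of weights 6 + 3 + 2 + 4 + 3 = 18)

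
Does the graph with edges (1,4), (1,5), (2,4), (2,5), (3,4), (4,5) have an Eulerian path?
Yes (the graph is connected and exactly 2 vertices have odd degree: {3, 5}; any Eulerian path must start and end at those)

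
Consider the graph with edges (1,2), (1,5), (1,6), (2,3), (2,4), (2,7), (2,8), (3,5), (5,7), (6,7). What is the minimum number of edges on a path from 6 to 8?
3 (path: 6 -> 7 -> 2 -> 8, 3 edges)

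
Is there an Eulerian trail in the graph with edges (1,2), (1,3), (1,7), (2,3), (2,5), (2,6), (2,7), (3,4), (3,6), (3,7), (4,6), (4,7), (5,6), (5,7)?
No (6 vertices have odd degree: {1, 2, 3, 4, 5, 7}; Eulerian path requires 0 or 2)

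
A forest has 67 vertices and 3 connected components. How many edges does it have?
64 (Each of the 3 component trees on V_i vertices has V_i - 1 edges; summing gives V - C = 67 - 3 = 64)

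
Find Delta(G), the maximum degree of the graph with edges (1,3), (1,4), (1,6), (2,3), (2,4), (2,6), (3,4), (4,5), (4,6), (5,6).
5 (attained at vertex 4)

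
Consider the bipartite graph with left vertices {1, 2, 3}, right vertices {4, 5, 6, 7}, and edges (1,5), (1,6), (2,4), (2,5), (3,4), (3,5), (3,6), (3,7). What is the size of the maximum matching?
3 (matching: (1,6), (2,5), (3,7); upper bound min(|L|,|R|) = min(3,4) = 3)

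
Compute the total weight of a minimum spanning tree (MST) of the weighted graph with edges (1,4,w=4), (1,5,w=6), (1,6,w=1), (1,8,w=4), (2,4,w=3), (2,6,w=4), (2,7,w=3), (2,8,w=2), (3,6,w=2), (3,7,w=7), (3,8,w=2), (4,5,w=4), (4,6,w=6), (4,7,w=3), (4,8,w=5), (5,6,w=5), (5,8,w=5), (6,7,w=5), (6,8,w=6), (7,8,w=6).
17 (MST edges: (1,6,w=1), (2,4,w=3), (2,7,w=3), (2,8,w=2), (3,6,w=2), (3,8,w=2), (4,5,w=4); sum of weights 1 + 3 + 3 + 2 + 2 + 2 + 4 = 17)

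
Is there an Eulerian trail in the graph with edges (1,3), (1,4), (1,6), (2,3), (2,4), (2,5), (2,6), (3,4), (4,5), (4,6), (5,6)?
No (4 vertices have odd degree: {1, 3, 4, 5}; Eulerian path requires 0 or 2)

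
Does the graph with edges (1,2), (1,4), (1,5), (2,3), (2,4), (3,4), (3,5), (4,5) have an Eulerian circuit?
No (4 vertices have odd degree: {1, 2, 3, 5}; Eulerian circuit requires 0)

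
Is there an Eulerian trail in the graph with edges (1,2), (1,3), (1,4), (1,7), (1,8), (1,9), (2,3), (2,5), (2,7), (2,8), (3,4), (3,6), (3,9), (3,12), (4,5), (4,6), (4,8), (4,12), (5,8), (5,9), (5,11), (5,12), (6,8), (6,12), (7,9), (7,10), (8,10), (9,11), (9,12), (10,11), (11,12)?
Yes (the graph is connected and exactly 2 vertices have odd degree: {2, 10}; any Eulerian path must start and end at those)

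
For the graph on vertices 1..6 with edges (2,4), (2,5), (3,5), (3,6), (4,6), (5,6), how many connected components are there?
2 (components: {1}, {2, 3, 4, 5, 6})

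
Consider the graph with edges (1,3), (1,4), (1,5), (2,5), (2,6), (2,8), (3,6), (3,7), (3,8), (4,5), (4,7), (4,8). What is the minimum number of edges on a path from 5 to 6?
2 (path: 5 -> 2 -> 6, 2 edges)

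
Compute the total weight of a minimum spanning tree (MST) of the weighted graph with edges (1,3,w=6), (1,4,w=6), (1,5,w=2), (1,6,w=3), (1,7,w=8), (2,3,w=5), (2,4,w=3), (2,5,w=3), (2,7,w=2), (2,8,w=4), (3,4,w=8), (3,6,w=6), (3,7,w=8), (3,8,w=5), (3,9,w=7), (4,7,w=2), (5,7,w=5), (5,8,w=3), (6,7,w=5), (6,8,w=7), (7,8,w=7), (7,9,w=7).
27 (MST edges: (1,5,w=2), (1,6,w=3), (2,3,w=5), (2,5,w=3), (2,7,w=2), (3,9,w=7), (4,7,w=2), (5,8,w=3); sum of weights 2 + 3 + 5 + 3 + 2 + 7 + 2 + 3 = 27)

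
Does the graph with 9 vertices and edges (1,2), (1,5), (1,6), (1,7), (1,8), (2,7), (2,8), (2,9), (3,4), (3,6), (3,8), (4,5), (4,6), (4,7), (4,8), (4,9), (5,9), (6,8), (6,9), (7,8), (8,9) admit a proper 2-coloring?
No (odd cycle of length 3: 8 -> 1 -> 2 -> 8)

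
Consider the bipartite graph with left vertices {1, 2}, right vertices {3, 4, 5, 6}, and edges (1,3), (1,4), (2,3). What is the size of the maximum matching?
2 (matching: (1,4), (2,3); upper bound min(|L|,|R|) = min(2,4) = 2)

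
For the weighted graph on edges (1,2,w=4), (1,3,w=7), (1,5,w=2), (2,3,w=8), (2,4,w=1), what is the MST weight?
14 (MST edges: (1,2,w=4), (1,3,w=7), (1,5,w=2), (2,4,w=1); sum of weights 4 + 7 + 2 + 1 = 14)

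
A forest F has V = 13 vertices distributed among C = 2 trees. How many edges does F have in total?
11 (Each of the 2 component trees on V_i vertices has V_i - 1 edges; summing gives V - C = 13 - 2 = 11)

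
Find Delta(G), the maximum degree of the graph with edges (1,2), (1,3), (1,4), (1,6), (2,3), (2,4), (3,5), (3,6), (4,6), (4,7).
4 (attained at vertices 1, 3, 4)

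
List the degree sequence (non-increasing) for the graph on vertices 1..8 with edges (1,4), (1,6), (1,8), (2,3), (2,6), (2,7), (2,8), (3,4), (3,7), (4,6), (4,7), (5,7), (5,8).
[4, 4, 4, 3, 3, 3, 3, 2] (degrees: deg(1)=3, deg(2)=4, deg(3)=3, deg(4)=4, deg(5)=2, deg(6)=3, deg(7)=4, deg(8)=3)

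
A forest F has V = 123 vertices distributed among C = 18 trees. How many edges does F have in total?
105 (Each of the 18 component trees on V_i vertices has V_i - 1 edges; summing gives V - C = 123 - 18 = 105)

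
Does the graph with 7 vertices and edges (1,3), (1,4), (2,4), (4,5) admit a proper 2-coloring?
Yes. Partition: {1, 2, 5, 6, 7}, {3, 4}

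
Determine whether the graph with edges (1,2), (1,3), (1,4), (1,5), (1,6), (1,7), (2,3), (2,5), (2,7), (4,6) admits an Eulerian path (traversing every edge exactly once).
Yes — and in fact it has an Eulerian circuit (the graph is connected and all 7 vertices have even degree)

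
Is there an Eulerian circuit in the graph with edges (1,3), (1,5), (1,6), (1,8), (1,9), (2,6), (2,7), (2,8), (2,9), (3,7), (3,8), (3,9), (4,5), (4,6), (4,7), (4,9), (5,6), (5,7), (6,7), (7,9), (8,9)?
No (2 vertices have odd degree: {1, 6}; Eulerian circuit requires 0)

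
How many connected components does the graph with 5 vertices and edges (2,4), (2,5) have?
3 (components: {1}, {2, 4, 5}, {3})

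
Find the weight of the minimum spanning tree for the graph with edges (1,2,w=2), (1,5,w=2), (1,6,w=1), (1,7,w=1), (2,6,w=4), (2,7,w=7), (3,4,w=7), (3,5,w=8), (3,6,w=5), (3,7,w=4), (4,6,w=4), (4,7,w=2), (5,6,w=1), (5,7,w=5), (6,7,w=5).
11 (MST edges: (1,2,w=2), (1,6,w=1), (1,7,w=1), (3,7,w=4), (4,7,w=2), (5,6,w=1); sum of weights 2 + 1 + 1 + 4 + 2 + 1 = 11)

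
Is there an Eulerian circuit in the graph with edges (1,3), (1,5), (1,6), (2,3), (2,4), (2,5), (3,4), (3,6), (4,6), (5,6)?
No (4 vertices have odd degree: {1, 2, 4, 5}; Eulerian circuit requires 0)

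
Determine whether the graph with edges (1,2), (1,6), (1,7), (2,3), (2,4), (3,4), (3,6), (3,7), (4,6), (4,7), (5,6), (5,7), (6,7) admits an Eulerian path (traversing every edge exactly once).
No (4 vertices have odd degree: {1, 2, 6, 7}; Eulerian path requires 0 or 2)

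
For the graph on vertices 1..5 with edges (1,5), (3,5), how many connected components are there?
3 (components: {1, 3, 5}, {2}, {4})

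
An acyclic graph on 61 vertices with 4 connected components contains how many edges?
57 (Each of the 4 component trees on V_i vertices has V_i - 1 edges; summing gives V - C = 61 - 4 = 57)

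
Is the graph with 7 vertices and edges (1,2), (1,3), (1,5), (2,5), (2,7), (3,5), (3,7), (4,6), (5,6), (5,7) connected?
Yes (BFS from 1 visits [1, 2, 3, 5, 7, 6, 4] — all 7 vertices reached)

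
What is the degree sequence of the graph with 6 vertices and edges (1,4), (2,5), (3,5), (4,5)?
[3, 2, 1, 1, 1, 0] (degrees: deg(1)=1, deg(2)=1, deg(3)=1, deg(4)=2, deg(5)=3, deg(6)=0)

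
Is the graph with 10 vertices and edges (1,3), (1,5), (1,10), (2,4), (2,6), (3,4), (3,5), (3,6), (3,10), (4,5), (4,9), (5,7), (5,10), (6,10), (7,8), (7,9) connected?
Yes (BFS from 1 visits [1, 3, 5, 10, 4, 6, 7, 2, 9, 8] — all 10 vertices reached)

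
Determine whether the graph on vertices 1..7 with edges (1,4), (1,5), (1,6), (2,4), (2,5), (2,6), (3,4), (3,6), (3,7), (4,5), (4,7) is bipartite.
No (odd cycle of length 3: 5 -> 1 -> 4 -> 5)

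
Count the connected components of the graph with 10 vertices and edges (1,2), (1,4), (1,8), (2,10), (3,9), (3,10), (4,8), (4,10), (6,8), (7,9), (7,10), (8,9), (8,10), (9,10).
2 (components: {1, 2, 3, 4, 6, 7, 8, 9, 10}, {5})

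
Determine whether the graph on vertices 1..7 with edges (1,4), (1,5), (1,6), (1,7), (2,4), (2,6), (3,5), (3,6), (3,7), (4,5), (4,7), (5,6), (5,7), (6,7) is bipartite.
No (odd cycle of length 3: 7 -> 1 -> 4 -> 7)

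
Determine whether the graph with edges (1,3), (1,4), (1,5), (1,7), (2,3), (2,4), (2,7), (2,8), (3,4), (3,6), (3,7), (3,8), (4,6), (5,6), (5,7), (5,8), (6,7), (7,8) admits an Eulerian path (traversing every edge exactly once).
Yes — and in fact it has an Eulerian circuit (the graph is connected and all 8 vertices have even degree)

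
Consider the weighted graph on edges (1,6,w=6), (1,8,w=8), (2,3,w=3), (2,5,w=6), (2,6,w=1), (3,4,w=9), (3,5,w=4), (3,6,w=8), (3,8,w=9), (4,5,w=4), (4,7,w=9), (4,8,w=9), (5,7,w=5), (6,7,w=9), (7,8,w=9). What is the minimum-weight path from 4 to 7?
9 (path: 4 -> 7; weights 9 = 9)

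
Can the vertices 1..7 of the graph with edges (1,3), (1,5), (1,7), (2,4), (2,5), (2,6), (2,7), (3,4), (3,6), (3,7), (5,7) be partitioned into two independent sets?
No (odd cycle of length 3: 7 -> 1 -> 3 -> 7)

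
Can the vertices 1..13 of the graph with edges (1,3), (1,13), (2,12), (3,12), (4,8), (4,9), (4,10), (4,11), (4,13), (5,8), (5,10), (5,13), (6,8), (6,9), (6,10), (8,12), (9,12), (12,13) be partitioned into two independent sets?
Yes. Partition: {1, 4, 5, 6, 7, 12}, {2, 3, 8, 9, 10, 11, 13}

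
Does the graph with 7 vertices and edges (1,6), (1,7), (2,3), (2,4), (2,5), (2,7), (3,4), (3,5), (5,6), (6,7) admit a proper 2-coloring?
No (odd cycle of length 3: 7 -> 1 -> 6 -> 7)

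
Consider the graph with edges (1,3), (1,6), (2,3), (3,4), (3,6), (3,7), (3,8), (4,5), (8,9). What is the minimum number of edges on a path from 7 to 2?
2 (path: 7 -> 3 -> 2, 2 edges)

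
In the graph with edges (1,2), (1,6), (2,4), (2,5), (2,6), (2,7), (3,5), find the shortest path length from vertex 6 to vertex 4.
2 (path: 6 -> 2 -> 4, 2 edges)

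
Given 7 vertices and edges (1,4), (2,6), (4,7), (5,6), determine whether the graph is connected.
No, it has 3 components: {1, 4, 7}, {2, 5, 6}, {3}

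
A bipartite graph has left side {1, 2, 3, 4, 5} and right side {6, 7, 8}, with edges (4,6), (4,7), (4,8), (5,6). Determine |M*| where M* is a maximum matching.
2 (matching: (4,8), (5,6); upper bound min(|L|,|R|) = min(5,3) = 3)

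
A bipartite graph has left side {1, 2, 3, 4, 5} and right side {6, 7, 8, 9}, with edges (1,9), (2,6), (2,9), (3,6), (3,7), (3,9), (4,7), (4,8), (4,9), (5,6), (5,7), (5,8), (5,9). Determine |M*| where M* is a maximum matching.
4 (matching: (1,9), (2,6), (3,7), (4,8); upper bound min(|L|,|R|) = min(5,4) = 4)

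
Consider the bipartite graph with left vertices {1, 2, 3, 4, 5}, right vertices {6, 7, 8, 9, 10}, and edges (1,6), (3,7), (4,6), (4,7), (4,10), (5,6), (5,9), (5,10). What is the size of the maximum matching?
4 (matching: (1,6), (3,7), (4,10), (5,9); upper bound min(|L|,|R|) = min(5,5) = 5)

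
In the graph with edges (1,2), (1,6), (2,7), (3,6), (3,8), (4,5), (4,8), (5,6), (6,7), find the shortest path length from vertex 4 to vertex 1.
3 (path: 4 -> 5 -> 6 -> 1, 3 edges)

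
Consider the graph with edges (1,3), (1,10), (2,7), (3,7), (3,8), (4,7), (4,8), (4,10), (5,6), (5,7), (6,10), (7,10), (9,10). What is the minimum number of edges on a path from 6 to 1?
2 (path: 6 -> 10 -> 1, 2 edges)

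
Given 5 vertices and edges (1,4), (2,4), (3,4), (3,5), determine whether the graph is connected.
Yes (BFS from 1 visits [1, 4, 2, 3, 5] — all 5 vertices reached)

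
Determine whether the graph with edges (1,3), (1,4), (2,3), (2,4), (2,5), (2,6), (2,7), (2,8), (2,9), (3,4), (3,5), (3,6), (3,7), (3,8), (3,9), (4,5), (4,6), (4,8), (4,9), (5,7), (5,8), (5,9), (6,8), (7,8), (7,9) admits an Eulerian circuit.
No (4 vertices have odd degree: {2, 4, 7, 9}; Eulerian circuit requires 0)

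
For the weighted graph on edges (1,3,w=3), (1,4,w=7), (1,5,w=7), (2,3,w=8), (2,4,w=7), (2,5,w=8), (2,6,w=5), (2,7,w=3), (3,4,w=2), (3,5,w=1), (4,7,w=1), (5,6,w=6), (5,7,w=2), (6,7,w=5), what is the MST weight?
15 (MST edges: (1,3,w=3), (2,6,w=5), (2,7,w=3), (3,4,w=2), (3,5,w=1), (4,7,w=1); sum of weights 3 + 5 + 3 + 2 + 1 + 1 = 15)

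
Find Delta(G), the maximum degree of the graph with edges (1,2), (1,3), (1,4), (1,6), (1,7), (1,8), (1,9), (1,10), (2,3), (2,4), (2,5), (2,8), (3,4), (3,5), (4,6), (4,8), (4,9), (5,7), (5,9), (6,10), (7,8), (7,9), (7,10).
8 (attained at vertex 1)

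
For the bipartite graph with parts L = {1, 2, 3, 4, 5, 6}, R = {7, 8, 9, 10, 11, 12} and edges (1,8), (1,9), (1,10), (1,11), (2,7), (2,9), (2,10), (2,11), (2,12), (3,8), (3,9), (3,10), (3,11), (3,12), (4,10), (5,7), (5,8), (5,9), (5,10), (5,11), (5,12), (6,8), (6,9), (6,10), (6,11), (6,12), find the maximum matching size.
6 (matching: (1,11), (2,12), (3,9), (4,10), (5,7), (6,8); upper bound min(|L|,|R|) = min(6,6) = 6)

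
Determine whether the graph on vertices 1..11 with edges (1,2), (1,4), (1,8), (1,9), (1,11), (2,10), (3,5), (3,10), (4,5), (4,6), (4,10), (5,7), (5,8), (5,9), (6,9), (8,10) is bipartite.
Yes. Partition: {1, 5, 6, 10}, {2, 3, 4, 7, 8, 9, 11}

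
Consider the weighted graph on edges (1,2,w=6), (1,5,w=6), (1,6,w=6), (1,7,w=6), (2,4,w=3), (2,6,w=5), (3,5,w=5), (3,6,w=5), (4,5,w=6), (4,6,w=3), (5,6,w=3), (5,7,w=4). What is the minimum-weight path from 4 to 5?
6 (path: 4 -> 5; weights 6 = 6)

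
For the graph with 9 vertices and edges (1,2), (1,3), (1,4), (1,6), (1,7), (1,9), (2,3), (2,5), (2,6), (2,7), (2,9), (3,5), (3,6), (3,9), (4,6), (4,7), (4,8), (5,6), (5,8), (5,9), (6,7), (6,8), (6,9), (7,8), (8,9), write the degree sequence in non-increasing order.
[8, 6, 6, 6, 5, 5, 5, 5, 4] (degrees: deg(1)=6, deg(2)=6, deg(3)=5, deg(4)=4, deg(5)=5, deg(6)=8, deg(7)=5, deg(8)=5, deg(9)=6)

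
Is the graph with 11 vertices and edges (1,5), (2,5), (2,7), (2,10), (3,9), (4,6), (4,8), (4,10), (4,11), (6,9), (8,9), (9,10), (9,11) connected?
Yes (BFS from 1 visits [1, 5, 2, 7, 10, 4, 9, 6, 8, 11, 3] — all 11 vertices reached)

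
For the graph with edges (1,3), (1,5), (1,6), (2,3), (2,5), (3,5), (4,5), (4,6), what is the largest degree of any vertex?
4 (attained at vertex 5)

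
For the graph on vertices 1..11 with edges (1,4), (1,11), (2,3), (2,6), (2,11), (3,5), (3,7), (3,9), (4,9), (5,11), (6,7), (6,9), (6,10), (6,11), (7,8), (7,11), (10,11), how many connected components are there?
1 (components: {1, 2, 3, 4, 5, 6, 7, 8, 9, 10, 11})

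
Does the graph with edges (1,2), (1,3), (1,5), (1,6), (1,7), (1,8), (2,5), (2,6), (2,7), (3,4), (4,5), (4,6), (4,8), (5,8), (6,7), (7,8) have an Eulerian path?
Yes — and in fact it has an Eulerian circuit (the graph is connected and all 8 vertices have even degree)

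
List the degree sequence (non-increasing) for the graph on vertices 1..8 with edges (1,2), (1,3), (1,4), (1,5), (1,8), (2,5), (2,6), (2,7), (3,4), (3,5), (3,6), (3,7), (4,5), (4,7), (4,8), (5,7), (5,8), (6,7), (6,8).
[6, 5, 5, 5, 5, 4, 4, 4] (degrees: deg(1)=5, deg(2)=4, deg(3)=5, deg(4)=5, deg(5)=6, deg(6)=4, deg(7)=5, deg(8)=4)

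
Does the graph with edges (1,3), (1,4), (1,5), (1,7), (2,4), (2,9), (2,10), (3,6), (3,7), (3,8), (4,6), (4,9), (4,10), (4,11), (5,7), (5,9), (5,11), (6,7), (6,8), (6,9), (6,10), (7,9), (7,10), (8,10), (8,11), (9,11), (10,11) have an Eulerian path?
Yes (the graph is connected and exactly 2 vertices have odd degree: {2, 11}; any Eulerian path must start and end at those)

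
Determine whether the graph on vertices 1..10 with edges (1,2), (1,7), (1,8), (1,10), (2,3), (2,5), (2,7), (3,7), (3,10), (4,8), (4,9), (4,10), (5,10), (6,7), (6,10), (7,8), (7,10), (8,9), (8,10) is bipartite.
No (odd cycle of length 3: 7 -> 1 -> 8 -> 7)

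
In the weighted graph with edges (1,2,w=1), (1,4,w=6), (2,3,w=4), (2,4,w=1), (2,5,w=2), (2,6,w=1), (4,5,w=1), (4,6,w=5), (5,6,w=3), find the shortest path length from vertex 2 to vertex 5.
2 (path: 2 -> 5; weights 2 = 2)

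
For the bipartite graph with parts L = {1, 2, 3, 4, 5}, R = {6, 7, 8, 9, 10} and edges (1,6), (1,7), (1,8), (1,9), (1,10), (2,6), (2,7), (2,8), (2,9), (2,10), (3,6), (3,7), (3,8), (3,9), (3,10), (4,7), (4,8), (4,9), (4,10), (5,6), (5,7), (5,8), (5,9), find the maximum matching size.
5 (matching: (1,10), (2,9), (3,8), (4,7), (5,6); upper bound min(|L|,|R|) = min(5,5) = 5)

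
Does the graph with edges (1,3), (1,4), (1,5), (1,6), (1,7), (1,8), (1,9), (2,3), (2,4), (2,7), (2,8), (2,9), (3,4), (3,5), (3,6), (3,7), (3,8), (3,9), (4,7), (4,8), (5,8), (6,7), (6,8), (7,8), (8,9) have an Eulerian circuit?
No (4 vertices have odd degree: {1, 2, 4, 5}; Eulerian circuit requires 0)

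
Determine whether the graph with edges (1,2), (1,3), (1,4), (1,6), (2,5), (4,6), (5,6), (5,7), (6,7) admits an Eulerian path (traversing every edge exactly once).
Yes (the graph is connected and exactly 2 vertices have odd degree: {3, 5}; any Eulerian path must start and end at those)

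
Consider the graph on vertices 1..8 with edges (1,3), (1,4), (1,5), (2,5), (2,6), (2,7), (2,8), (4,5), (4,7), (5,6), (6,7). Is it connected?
Yes (BFS from 1 visits [1, 3, 4, 5, 7, 2, 6, 8] — all 8 vertices reached)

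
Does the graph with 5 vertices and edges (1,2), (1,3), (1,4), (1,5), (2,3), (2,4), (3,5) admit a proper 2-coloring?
No (odd cycle of length 3: 4 -> 1 -> 2 -> 4)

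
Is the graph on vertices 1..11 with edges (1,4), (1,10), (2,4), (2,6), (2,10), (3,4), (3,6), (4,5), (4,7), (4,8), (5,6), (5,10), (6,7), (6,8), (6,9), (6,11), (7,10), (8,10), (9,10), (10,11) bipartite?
Yes. Partition: {1, 2, 3, 5, 7, 8, 9, 11}, {4, 6, 10}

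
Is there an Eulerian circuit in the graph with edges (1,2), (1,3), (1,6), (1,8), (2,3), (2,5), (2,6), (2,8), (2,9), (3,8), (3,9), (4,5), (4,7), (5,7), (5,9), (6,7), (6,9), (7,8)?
Yes (the graph is connected and all 9 vertices have even degree)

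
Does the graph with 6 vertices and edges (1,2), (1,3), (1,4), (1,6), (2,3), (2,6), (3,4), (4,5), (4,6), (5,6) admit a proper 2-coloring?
No (odd cycle of length 3: 4 -> 1 -> 3 -> 4)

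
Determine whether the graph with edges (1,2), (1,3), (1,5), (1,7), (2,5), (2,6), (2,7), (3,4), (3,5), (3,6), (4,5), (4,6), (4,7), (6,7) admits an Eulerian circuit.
Yes (the graph is connected and all 7 vertices have even degree)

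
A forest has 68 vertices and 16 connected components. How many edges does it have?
52 (Each of the 16 component trees on V_i vertices has V_i - 1 edges; summing gives V - C = 68 - 16 = 52)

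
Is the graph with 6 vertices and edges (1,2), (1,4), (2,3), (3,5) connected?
No, it has 2 components: {1, 2, 3, 4, 5}, {6}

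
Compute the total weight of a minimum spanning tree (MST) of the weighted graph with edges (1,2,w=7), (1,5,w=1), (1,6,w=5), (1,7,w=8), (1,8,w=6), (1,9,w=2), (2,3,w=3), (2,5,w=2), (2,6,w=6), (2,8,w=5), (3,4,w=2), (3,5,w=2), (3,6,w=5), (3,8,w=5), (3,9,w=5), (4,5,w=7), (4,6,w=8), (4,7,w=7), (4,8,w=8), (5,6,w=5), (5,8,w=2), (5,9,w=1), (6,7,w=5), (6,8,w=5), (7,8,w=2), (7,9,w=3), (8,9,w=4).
17 (MST edges: (1,5,w=1), (1,6,w=5), (2,5,w=2), (3,4,w=2), (3,5,w=2), (5,8,w=2), (5,9,w=1), (7,8,w=2); sum of weights 1 + 5 + 2 + 2 + 2 + 2 + 1 + 2 = 17)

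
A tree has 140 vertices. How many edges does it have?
139 (A tree on V vertices has V - 1 edges, so 140 - 1 = 139)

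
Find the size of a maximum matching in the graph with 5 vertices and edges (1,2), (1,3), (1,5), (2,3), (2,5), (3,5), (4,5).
2 (matching: (2,3), (4,5); upper bound floor(n/2) = floor(5/2) = 2)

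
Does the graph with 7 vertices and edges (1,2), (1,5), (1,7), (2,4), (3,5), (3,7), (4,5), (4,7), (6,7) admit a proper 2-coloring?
Yes. Partition: {1, 3, 4, 6}, {2, 5, 7}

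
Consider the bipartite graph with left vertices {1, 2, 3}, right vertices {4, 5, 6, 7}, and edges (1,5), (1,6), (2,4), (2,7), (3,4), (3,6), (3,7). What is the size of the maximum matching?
3 (matching: (1,5), (2,7), (3,6); upper bound min(|L|,|R|) = min(3,4) = 3)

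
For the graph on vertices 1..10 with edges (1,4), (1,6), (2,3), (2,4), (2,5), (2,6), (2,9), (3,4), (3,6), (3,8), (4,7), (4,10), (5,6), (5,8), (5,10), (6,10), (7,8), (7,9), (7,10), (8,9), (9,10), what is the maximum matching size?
5 (matching: (1,6), (2,5), (3,4), (7,10), (8,9); upper bound floor(n/2) = floor(10/2) = 5)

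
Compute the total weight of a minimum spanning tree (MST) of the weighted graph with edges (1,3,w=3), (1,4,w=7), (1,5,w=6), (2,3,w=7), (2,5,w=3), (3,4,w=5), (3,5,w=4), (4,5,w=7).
15 (MST edges: (1,3,w=3), (2,5,w=3), (3,4,w=5), (3,5,w=4); sum of weights 3 + 3 + 5 + 4 = 15)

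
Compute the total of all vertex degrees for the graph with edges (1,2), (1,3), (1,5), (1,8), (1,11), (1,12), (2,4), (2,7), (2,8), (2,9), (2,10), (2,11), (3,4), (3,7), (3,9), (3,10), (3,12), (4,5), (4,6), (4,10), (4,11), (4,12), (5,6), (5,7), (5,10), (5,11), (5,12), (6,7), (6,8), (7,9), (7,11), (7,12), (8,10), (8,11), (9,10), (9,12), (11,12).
74 (handshake: sum of degrees = 2|E| = 2 x 37 = 74)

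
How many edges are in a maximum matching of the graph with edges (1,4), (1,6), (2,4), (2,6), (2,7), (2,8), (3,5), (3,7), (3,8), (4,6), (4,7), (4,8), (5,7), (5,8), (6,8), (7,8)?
4 (matching: (1,6), (2,8), (3,5), (4,7); upper bound floor(n/2) = floor(8/2) = 4)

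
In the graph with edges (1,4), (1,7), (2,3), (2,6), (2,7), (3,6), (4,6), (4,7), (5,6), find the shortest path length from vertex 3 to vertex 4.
2 (path: 3 -> 6 -> 4, 2 edges)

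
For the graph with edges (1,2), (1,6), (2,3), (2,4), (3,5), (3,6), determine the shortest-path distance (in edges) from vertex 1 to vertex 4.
2 (path: 1 -> 2 -> 4, 2 edges)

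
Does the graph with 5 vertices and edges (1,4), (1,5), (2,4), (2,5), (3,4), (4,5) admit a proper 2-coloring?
No (odd cycle of length 3: 4 -> 1 -> 5 -> 4)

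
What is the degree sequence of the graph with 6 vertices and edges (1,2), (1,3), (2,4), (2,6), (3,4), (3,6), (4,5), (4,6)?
[4, 3, 3, 3, 2, 1] (degrees: deg(1)=2, deg(2)=3, deg(3)=3, deg(4)=4, deg(5)=1, deg(6)=3)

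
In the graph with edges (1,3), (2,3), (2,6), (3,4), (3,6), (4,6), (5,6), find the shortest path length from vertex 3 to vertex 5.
2 (path: 3 -> 6 -> 5, 2 edges)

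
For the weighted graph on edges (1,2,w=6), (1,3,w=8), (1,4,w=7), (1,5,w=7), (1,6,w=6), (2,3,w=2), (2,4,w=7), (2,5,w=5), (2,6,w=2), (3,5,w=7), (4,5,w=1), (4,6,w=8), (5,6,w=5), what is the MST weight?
16 (MST edges: (1,6,w=6), (2,3,w=2), (2,5,w=5), (2,6,w=2), (4,5,w=1); sum of weights 6 + 2 + 5 + 2 + 1 = 16)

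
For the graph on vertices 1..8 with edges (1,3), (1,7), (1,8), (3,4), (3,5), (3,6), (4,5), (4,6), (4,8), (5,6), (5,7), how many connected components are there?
2 (components: {1, 3, 4, 5, 6, 7, 8}, {2})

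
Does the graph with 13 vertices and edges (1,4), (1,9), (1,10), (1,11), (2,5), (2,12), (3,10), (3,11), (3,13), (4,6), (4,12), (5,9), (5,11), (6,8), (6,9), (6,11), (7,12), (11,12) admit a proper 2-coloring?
Yes. Partition: {1, 3, 5, 6, 12}, {2, 4, 7, 8, 9, 10, 11, 13}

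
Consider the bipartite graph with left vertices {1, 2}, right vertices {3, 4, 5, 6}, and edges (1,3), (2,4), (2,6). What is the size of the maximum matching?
2 (matching: (1,3), (2,6); upper bound min(|L|,|R|) = min(2,4) = 2)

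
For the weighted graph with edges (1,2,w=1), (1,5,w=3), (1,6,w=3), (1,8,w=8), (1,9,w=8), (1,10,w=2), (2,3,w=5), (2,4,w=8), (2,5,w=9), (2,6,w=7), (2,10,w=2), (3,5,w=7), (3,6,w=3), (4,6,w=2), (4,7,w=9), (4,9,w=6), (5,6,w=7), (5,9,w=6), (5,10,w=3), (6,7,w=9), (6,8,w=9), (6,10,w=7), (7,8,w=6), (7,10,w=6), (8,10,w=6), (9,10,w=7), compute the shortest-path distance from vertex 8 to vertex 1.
8 (path: 8 -> 1; weights 8 = 8)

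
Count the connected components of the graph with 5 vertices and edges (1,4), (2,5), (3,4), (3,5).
1 (components: {1, 2, 3, 4, 5})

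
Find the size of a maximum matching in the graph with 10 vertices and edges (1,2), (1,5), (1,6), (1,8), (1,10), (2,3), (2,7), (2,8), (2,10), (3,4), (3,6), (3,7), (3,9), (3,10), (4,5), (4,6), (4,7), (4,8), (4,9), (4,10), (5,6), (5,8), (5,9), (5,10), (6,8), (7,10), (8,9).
5 (matching: (1,10), (2,8), (3,7), (4,6), (5,9); upper bound floor(n/2) = floor(10/2) = 5)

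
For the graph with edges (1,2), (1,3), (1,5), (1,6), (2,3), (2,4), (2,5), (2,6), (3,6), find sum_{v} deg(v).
18 (handshake: sum of degrees = 2|E| = 2 x 9 = 18)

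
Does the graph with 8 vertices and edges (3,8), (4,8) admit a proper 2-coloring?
Yes. Partition: {1, 2, 3, 4, 5, 6, 7}, {8}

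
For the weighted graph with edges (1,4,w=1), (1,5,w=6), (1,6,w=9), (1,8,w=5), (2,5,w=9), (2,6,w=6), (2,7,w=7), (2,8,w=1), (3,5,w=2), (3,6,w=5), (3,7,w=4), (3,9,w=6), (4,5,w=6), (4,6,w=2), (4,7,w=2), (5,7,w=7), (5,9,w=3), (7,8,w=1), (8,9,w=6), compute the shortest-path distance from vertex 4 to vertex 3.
6 (path: 4 -> 7 -> 3; weights 2 + 4 = 6)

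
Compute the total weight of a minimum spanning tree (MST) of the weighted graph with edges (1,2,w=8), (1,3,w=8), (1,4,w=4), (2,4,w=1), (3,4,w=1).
6 (MST edges: (1,4,w=4), (2,4,w=1), (3,4,w=1); sum of weights 4 + 1 + 1 = 6)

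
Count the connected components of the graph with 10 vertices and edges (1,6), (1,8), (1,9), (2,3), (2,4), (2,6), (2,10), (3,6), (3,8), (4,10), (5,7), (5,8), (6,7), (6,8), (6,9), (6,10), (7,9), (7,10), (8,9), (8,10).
1 (components: {1, 2, 3, 4, 5, 6, 7, 8, 9, 10})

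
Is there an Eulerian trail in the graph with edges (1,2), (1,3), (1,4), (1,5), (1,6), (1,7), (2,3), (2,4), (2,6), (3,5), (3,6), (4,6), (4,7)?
Yes — and in fact it has an Eulerian circuit (the graph is connected and all 7 vertices have even degree)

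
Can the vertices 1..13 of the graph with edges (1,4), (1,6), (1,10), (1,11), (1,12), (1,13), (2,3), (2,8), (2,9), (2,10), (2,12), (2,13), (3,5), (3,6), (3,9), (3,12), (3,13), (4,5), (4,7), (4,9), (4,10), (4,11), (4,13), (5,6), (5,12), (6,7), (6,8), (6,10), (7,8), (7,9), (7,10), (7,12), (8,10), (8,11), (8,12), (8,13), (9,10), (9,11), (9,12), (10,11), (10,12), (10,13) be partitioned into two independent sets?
No (odd cycle of length 3: 12 -> 1 -> 10 -> 12)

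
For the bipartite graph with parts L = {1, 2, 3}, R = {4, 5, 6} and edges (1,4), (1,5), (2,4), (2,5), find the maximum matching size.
2 (matching: (1,5), (2,4); upper bound min(|L|,|R|) = min(3,3) = 3)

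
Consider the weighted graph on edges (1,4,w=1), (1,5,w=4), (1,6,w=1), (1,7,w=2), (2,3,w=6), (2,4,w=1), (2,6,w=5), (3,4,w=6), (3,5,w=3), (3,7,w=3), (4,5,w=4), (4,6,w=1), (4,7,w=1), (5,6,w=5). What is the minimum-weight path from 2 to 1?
2 (path: 2 -> 4 -> 1; weights 1 + 1 = 2)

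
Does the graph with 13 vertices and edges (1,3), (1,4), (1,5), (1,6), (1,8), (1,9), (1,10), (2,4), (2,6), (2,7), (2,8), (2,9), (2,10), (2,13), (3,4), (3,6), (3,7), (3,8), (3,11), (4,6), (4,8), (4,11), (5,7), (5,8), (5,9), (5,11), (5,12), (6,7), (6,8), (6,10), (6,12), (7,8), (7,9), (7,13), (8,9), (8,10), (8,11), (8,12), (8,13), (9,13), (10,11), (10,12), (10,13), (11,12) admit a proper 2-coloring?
No (odd cycle of length 3: 3 -> 1 -> 4 -> 3)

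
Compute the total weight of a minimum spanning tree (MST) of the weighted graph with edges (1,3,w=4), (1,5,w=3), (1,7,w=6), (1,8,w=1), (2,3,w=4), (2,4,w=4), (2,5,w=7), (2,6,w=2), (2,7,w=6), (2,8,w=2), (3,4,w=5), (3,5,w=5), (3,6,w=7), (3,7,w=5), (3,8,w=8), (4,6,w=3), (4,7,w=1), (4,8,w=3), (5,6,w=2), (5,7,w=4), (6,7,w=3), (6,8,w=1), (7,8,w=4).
14 (MST edges: (1,3,w=4), (1,8,w=1), (2,6,w=2), (4,7,w=1), (4,8,w=3), (5,6,w=2), (6,8,w=1); sum of weights 4 + 1 + 2 + 1 + 3 + 2 + 1 = 14)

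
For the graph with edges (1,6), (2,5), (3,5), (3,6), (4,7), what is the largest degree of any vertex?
2 (attained at vertices 3, 5, 6)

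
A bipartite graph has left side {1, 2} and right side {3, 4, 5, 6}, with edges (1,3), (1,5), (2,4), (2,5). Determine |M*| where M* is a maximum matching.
2 (matching: (1,5), (2,4); upper bound min(|L|,|R|) = min(2,4) = 2)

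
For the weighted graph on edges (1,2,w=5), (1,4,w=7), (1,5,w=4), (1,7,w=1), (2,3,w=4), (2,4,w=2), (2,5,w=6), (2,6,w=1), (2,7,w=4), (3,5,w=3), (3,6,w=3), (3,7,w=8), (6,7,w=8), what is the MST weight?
14 (MST edges: (1,5,w=4), (1,7,w=1), (2,4,w=2), (2,6,w=1), (3,5,w=3), (3,6,w=3); sum of weights 4 + 1 + 2 + 1 + 3 + 3 = 14)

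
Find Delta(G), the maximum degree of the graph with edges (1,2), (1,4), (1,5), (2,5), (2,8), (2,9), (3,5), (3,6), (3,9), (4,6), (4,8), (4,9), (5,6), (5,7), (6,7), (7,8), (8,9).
5 (attained at vertex 5)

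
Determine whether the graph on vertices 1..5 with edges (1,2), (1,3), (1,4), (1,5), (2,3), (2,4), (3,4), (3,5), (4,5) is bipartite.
No (odd cycle of length 3: 4 -> 1 -> 5 -> 4)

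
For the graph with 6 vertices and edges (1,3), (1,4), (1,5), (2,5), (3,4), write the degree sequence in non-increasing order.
[3, 2, 2, 2, 1, 0] (degrees: deg(1)=3, deg(2)=1, deg(3)=2, deg(4)=2, deg(5)=2, deg(6)=0)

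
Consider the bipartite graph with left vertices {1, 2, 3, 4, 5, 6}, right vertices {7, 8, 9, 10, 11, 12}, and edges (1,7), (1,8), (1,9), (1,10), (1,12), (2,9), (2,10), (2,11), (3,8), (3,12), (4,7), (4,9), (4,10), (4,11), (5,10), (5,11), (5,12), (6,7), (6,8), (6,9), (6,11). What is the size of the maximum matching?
6 (matching: (1,12), (2,9), (3,8), (4,10), (5,11), (6,7); upper bound min(|L|,|R|) = min(6,6) = 6)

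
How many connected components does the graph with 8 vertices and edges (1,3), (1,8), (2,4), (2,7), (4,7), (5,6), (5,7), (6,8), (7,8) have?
1 (components: {1, 2, 3, 4, 5, 6, 7, 8})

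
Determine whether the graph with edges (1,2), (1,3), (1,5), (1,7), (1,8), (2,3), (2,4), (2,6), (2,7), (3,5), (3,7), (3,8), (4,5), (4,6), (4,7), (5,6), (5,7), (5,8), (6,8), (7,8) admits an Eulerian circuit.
No (4 vertices have odd degree: {1, 2, 3, 8}; Eulerian circuit requires 0)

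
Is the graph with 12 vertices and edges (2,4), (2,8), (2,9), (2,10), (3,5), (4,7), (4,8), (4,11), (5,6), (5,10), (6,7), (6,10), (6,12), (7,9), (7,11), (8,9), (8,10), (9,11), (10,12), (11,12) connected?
No, it has 2 components: {1}, {2, 3, 4, 5, 6, 7, 8, 9, 10, 11, 12}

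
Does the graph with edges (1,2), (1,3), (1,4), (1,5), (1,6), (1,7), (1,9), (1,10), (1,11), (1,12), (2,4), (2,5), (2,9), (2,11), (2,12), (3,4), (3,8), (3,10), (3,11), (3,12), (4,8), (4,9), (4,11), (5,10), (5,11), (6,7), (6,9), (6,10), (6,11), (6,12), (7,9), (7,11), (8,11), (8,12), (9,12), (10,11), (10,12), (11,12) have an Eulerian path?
Yes — and in fact it has an Eulerian circuit (the graph is connected and all 12 vertices have even degree)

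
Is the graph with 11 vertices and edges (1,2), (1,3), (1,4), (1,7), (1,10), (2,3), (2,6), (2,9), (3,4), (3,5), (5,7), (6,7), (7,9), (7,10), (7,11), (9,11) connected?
No, it has 2 components: {1, 2, 3, 4, 5, 6, 7, 9, 10, 11}, {8}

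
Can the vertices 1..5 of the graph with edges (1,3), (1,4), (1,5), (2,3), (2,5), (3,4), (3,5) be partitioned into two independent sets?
No (odd cycle of length 3: 3 -> 1 -> 4 -> 3)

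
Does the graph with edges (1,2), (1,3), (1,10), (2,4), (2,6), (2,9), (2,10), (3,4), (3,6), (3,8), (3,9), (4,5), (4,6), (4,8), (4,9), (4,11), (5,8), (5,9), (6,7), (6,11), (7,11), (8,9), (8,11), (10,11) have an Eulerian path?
No (10 vertices have odd degree: {1, 2, 3, 4, 5, 6, 8, 9, 10, 11}; Eulerian path requires 0 or 2)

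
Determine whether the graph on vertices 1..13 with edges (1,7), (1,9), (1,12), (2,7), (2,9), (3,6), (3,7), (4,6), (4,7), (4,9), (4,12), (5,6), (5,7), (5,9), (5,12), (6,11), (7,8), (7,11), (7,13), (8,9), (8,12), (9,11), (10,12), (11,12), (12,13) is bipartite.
Yes. Partition: {1, 2, 3, 4, 5, 8, 10, 11, 13}, {6, 7, 9, 12}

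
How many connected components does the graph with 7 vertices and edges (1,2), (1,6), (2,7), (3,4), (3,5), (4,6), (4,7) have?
1 (components: {1, 2, 3, 4, 5, 6, 7})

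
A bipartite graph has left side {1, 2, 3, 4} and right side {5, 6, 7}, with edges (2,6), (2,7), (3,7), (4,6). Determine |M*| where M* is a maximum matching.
2 (matching: (2,7), (4,6); upper bound min(|L|,|R|) = min(4,3) = 3)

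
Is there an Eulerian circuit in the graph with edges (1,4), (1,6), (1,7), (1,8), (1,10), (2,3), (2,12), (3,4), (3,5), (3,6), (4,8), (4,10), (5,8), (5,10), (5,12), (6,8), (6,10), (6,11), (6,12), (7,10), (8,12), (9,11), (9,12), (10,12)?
No (2 vertices have odd degree: {1, 8}; Eulerian circuit requires 0)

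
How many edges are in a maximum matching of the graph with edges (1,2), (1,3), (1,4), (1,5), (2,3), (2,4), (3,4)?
2 (matching: (1,5), (2,4); upper bound floor(n/2) = floor(5/2) = 2)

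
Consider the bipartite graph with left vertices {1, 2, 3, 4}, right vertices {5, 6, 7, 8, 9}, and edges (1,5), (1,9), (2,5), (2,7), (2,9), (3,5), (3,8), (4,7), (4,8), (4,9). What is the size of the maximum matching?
4 (matching: (1,9), (2,7), (3,5), (4,8); upper bound min(|L|,|R|) = min(4,5) = 4)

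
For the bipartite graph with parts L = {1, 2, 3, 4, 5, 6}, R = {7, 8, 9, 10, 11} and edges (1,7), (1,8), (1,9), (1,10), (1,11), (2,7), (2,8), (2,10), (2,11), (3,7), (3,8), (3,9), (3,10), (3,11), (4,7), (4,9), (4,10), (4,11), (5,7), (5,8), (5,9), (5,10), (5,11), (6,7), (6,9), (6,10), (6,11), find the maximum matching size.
5 (matching: (1,11), (2,10), (3,9), (4,7), (5,8); upper bound min(|L|,|R|) = min(6,5) = 5)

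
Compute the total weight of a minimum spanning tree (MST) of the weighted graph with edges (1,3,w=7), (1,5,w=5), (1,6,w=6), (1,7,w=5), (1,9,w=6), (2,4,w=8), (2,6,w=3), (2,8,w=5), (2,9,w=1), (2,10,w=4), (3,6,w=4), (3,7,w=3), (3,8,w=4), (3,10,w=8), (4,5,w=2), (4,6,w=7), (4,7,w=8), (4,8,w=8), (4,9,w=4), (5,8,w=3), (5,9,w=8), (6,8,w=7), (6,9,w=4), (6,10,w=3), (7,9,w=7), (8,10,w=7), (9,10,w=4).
28 (MST edges: (1,5,w=5), (2,6,w=3), (2,9,w=1), (3,6,w=4), (3,7,w=3), (3,8,w=4), (4,5,w=2), (5,8,w=3), (6,10,w=3); sum of weights 5 + 3 + 1 + 4 + 3 + 4 + 2 + 3 + 3 = 28)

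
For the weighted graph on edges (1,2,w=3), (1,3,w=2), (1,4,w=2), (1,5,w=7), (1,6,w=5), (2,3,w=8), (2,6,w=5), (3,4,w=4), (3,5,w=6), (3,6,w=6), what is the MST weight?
18 (MST edges: (1,2,w=3), (1,3,w=2), (1,4,w=2), (1,6,w=5), (3,5,w=6); sum of weights 3 + 2 + 2 + 5 + 6 = 18)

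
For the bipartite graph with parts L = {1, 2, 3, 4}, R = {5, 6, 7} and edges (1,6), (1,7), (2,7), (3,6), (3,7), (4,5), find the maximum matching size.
3 (matching: (1,7), (3,6), (4,5); upper bound min(|L|,|R|) = min(4,3) = 3)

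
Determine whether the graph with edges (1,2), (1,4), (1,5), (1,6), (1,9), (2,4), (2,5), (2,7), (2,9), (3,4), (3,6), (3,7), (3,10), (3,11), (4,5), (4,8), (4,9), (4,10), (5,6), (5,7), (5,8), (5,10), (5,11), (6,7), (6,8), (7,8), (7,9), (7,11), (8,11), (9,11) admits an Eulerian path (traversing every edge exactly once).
No (10 vertices have odd degree: {1, 2, 3, 4, 6, 7, 8, 9, 10, 11}; Eulerian path requires 0 or 2)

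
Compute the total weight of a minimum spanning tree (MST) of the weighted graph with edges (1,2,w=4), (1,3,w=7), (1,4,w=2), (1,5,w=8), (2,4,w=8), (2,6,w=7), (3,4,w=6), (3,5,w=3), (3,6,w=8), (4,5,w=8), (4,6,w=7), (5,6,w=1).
16 (MST edges: (1,2,w=4), (1,4,w=2), (3,4,w=6), (3,5,w=3), (5,6,w=1); sum of weights 4 + 2 + 6 + 3 + 1 = 16)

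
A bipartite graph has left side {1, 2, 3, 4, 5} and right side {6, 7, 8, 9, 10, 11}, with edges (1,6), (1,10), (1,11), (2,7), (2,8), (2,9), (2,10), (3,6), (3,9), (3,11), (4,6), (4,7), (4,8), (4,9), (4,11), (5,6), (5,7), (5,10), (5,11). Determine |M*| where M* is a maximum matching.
5 (matching: (1,11), (2,10), (3,9), (4,8), (5,7); upper bound min(|L|,|R|) = min(5,6) = 5)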